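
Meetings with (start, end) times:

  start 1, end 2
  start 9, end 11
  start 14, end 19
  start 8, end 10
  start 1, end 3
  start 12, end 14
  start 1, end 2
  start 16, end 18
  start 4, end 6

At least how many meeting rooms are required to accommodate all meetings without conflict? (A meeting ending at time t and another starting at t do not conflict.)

Count concurrent intervals with a sweep; the peak is the room count.
starts: [1, 1, 1, 4, 8, 9, 12, 14, 16]
ends:   [2, 2, 3, 6, 10, 11, 14, 18, 19]
s1→1 s1→2 s1→3  — peak 3.

3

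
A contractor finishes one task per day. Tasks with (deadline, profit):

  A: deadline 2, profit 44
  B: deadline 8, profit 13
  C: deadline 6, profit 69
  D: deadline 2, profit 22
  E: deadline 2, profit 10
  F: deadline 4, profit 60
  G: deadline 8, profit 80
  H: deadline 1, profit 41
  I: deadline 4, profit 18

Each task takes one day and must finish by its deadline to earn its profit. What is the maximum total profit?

325

By profit: G(d8,80), C(d6,69), F(d4,60), A(d2,44), H(d1,41), D(d2,22), I(d4,18), B(d8,13), E(d2,10)
G→slot 8; C→slot 6; F→slot 4; A→slot 2; H→slot 1; D skipped; I→slot 3; B→slot 7; E skipped.
Profit = 41 + 44 + 18 + 60 + 69 + 13 + 80 = 325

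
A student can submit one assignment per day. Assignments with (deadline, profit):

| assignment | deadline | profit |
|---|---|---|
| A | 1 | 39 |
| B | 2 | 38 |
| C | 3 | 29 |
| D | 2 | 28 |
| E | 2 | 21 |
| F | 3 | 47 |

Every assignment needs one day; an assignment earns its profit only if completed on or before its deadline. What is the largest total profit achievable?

124

Sort by profit descending; place each in the latest free slot ≤ its deadline.
Profit order: F=47 A=39 B=38 C=29 D=28 E=21
Assign: F→slot 3, A→slot 1, B→slot 2, C skipped, D skipped, E skipped.
Slots: [1:A] [2:B] [3:F]
Profit = 39 + 38 + 47 = 124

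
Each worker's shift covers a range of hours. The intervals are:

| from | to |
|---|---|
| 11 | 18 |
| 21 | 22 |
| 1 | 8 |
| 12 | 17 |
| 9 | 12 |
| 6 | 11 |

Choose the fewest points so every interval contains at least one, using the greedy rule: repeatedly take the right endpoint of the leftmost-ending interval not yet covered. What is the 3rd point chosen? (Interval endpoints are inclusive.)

Sort by right endpoint; whenever an interval is uncovered, place a point at its right end.
Sorted: [1,8] [6,11] [9,12] [12,17] [11,18] [21,22]
{[1,8],[6,11]} hit by 8; {[9,12],[12,17],[11,18]} hit by 12; {[21,22]} hit by 22.
Points: 8, 12, 22 (3 total).

22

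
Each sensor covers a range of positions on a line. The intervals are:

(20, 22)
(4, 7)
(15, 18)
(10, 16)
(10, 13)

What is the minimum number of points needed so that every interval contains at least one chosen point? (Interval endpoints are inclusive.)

Process intervals by earliest right end; each time one isn't hit yet, stab at its right endpoint.
Sorted: [4,7] [10,13] [10,16] [15,18] [20,22]
{[4,7]} hit by 7; {[10,13],[10,16]} hit by 13; {[15,18]} hit by 18; {[20,22]} hit by 22.
Points: 7, 13, 18, 22 (4 total).

4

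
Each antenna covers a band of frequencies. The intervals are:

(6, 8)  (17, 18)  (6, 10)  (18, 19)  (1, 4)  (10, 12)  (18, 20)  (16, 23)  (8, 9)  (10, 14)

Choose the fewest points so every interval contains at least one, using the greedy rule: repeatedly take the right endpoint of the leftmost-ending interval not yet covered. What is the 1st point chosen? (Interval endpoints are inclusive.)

4

Sort by right endpoint; whenever an interval is uncovered, place a point at its right end.
By right end: [1,4]  [6,8]  [8,9]  [6,10]  [10,12]  [10,14]  [17,18]  [18,19]  [18,20]  [16,23]
[1,4] uncovered → point at 4; [6,8] uncovered → point at 8; [10,12] uncovered → point at 12; [17,18] uncovered → point at 18.
Points: 4, 8, 12, 18 (4 total).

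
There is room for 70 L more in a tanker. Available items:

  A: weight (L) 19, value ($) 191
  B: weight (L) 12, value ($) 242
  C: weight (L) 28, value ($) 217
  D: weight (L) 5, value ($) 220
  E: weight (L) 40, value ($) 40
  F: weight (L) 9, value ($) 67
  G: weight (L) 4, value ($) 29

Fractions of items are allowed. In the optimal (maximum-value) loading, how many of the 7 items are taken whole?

4

Order: D (220/5=44.00) > B (242/12=20.17) > A (191/19=10.05) > C (217/28=7.75) > F (67/9=7.44) > G (29/4=7.25) > E (40/40=1.00)
Fill: take D (5 @ 220) → take B (12 @ 242) → take A (19 @ 191) → take C (28 @ 217) → take 6/9 of F → 44.67; 70/70 used.
4 item(s) taken whole; one partial (take 6/9 of F).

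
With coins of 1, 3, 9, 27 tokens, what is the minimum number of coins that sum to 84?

4

Use the largest denomination that fits, subtract, and repeat.
84 − 3×27→3 − 1×3→0
Total coins = 3 + 1 = 4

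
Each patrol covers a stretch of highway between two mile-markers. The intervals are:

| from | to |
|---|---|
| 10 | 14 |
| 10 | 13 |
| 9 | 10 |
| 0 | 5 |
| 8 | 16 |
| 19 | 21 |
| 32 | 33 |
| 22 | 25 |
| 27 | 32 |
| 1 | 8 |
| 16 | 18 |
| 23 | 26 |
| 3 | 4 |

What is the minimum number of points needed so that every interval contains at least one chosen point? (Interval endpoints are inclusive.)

Process intervals by earliest right end; each time one isn't hit yet, stab at its right endpoint.
By right end: [3,4]  [0,5]  [1,8]  [9,10]  [10,13]  [10,14]  [8,16]  [16,18]  [19,21]  [22,25]  [23,26]  [27,32]  [32,33]
[3,4] uncovered → point at 4; [9,10] uncovered → point at 10; [16,18] uncovered → point at 18; [19,21] uncovered → point at 21; [22,25] uncovered → point at 25; [27,32] uncovered → point at 32.
Points: 4, 10, 18, 21, 25, 32 (6 total).

6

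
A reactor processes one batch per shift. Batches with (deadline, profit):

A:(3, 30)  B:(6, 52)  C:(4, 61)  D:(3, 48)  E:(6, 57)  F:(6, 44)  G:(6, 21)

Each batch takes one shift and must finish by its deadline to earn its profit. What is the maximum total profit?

292

Take jobs in profit order; each goes to the latest open slot no later than its deadline.
Profit order: C=61 E=57 B=52 D=48 F=44 A=30 G=21
Assign: C→slot 4, E→slot 6, B→slot 5, D→slot 3, F→slot 2, A→slot 1, G skipped.
Slots: [1:A] [2:F] [3:D] [4:C] [5:B] [6:E]
Profit = 30 + 44 + 48 + 61 + 52 + 57 = 292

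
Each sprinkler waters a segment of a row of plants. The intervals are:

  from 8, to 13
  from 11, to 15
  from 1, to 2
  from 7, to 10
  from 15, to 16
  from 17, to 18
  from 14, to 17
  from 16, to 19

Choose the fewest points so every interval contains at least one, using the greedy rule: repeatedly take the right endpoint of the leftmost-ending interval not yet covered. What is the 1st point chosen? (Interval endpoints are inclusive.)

2

By right end: [1,2]  [7,10]  [8,13]  [11,15]  [15,16]  [14,17]  [17,18]  [16,19]
[1,2] uncovered → point at 2; [7,10] uncovered → point at 10; [11,15] uncovered → point at 15; [17,18] uncovered → point at 18.
Points: 2, 10, 15, 18 (4 total).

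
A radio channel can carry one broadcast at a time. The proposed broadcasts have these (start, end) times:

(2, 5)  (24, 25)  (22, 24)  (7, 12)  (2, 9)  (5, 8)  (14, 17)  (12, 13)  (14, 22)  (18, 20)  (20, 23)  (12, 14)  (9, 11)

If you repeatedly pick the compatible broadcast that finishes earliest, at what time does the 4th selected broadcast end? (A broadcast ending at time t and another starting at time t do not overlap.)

13

Greedy by earliest finish: after sorting by end time, pick each interval compatible with the last pick.
By end time: (2,5), (5,8), (2,9), (9,11), (7,12), (12,13), (12,14), (14,17), (18,20), (14,22), (20,23), (22,24), (24,25).
Pick (2,5); next start ≥ 5 → (5,8); next start ≥ 8 → (9,11); next start ≥ 11 → (12,13); next start ≥ 13 → (14,17); next start ≥ 17 → (18,20); next start ≥ 20 → (20,23); next start ≥ 23 → (24,25).
Selected: (2,5) (5,8) (9,11) (12,13) (14,17) (18,20) (20,23) (24,25)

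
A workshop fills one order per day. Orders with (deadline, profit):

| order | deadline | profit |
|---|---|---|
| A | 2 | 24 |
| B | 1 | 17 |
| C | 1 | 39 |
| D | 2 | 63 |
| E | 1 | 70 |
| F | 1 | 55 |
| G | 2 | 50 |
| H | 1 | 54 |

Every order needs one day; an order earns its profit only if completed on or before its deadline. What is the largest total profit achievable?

By profit: E(d1,70), D(d2,63), F(d1,55), H(d1,54), G(d2,50), C(d1,39), A(d2,24), B(d1,17)
E→slot 1; D→slot 2; F skipped; H skipped; G skipped; C skipped; A skipped; B skipped.
Profit = 70 + 63 = 133

133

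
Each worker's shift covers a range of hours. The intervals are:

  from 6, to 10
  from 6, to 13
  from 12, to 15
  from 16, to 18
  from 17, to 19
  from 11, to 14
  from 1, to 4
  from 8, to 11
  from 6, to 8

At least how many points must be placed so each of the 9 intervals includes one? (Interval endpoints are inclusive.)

Sort by right endpoint; whenever an interval is uncovered, place a point at its right end.
By right end: [1,4]  [6,8]  [6,10]  [8,11]  [6,13]  [11,14]  [12,15]  [16,18]  [17,19]
[1,4] uncovered → point at 4; [6,8] uncovered → point at 8; [11,14] uncovered → point at 14; [16,18] uncovered → point at 18.
Points: 4, 8, 14, 18 (4 total).

4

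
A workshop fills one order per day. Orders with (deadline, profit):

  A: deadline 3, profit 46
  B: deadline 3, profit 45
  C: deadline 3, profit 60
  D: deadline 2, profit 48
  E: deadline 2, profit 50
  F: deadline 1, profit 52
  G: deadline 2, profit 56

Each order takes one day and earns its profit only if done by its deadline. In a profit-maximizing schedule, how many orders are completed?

Take jobs in profit order; each goes to the latest open slot no later than its deadline.
By profit: C(d3,60), G(d2,56), F(d1,52), E(d2,50), D(d2,48), A(d3,46), B(d3,45)
C→slot 3; G→slot 2; F→slot 1; E skipped; D skipped; A skipped; B skipped.
3 of 7 scheduled.

3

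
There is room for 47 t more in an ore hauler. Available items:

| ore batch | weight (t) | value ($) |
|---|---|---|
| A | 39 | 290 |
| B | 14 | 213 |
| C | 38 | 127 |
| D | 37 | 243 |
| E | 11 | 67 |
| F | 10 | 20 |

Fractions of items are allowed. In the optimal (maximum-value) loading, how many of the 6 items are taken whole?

Sort by value per unit weight and fill in that order.
Ratios (sorted): B 15.21, A 7.44, D 6.57, E 6.09, C 3.34, F 2.00
take B (14 @ 213); take 33/39 of A → 245.38. Capacity used 47/47.
1 item(s) taken whole; one partial (take 33/39 of A).

1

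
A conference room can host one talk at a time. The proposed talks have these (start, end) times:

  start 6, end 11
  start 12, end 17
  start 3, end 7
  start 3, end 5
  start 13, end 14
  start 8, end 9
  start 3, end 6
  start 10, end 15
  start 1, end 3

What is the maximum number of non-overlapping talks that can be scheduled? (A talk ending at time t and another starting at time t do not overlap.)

4

Greedy by earliest finish: after sorting by end time, pick each interval compatible with the last pick.
By end time: (1,3), (3,5), (3,6), (3,7), (8,9), (6,11), (13,14), (10,15), (12,17).
Pick (1,3); next start ≥ 3 → (3,5); next start ≥ 5 → (8,9); next start ≥ 9 → (13,14).
Selected 4 talks.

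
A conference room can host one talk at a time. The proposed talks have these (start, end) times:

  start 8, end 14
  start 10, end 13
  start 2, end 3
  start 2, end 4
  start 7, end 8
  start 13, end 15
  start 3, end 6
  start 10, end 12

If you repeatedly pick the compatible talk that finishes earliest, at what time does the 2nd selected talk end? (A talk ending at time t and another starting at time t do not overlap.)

6

Sorted by end: (2,3)  (2,4)  (3,6)  (7,8)  (10,12)  (10,13)  (8,14)  (13,15)
take (2,3); take (3,6); take (7,8); take (10,12); skip (10,13); skip (8,14); take (13,15).
Selected: (2,3) (3,6) (7,8) (10,12) (13,15)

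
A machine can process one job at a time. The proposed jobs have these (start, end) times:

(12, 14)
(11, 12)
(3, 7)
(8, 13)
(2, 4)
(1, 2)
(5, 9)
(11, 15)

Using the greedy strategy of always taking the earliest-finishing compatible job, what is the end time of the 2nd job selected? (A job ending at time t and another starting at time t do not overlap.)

4

By end time: (1,2), (2,4), (3,7), (5,9), (11,12), (8,13), (12,14), (11,15).
Pick (1,2); next start ≥ 2 → (2,4); next start ≥ 4 → (5,9); next start ≥ 9 → (11,12); next start ≥ 12 → (12,14).
Selected: (1,2) (2,4) (5,9) (11,12) (12,14)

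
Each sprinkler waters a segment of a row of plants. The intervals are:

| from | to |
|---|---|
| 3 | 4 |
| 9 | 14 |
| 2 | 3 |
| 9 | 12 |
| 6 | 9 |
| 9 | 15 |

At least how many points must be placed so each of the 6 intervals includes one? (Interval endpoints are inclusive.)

By right end: [2,3]  [3,4]  [6,9]  [9,12]  [9,14]  [9,15]
[2,3] uncovered → point at 3; [6,9] uncovered → point at 9.
Points: 3, 9 (2 total).

2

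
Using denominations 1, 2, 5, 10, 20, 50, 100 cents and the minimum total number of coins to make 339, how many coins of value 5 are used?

Use the largest denomination that fits, subtract, and repeat.
339 = 3×100 + 1×20 + 1×10 + 1×5 + 2×2
Count of 5: 1

1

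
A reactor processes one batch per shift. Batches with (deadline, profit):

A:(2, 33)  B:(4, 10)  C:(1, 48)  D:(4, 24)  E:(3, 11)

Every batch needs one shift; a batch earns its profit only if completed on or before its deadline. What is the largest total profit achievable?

Take jobs in profit order; each goes to the latest open slot no later than its deadline.
Profit order: C=48 A=33 D=24 E=11 B=10
Assign: C→slot 1, A→slot 2, D→slot 4, E→slot 3, B skipped.
Slots: [1:C] [2:A] [3:E] [4:D]
Profit = 48 + 33 + 11 + 24 = 116

116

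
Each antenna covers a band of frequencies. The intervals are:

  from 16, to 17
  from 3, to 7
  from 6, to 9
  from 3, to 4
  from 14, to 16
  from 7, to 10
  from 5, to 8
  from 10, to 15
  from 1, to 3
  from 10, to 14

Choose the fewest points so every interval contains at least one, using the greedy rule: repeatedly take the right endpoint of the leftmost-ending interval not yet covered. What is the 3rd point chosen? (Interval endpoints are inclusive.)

14

Process intervals by earliest right end; each time one isn't hit yet, stab at its right endpoint.
By right end: [1,3]  [3,4]  [3,7]  [5,8]  [6,9]  [7,10]  [10,14]  [10,15]  [14,16]  [16,17]
[1,3] uncovered → point at 3; [5,8] uncovered → point at 8; [10,14] uncovered → point at 14; [16,17] uncovered → point at 17.
Points: 3, 8, 14, 17 (4 total).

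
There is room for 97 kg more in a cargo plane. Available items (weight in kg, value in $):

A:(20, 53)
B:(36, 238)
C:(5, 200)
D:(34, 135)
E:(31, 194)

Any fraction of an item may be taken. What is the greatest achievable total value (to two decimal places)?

731.26

Greedy by value/weight ratio, highest first.
Order: C (200/5=40.00) > B (238/36=6.61) > E (194/31=6.26) > D (135/34=3.97) > A (53/20=2.65)
Fill: take C (5 @ 200) → take B (36 @ 238) → take E (31 @ 194) → take 25/34 of D → 99.26; 97/97 used.
Total value = 731.26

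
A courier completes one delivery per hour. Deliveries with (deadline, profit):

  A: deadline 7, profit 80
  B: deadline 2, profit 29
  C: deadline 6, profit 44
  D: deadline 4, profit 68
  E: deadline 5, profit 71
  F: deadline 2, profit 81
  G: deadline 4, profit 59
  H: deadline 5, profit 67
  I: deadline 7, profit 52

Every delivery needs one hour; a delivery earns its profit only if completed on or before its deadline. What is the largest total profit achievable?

Take jobs in profit order; each goes to the latest open slot no later than its deadline.
Profit order: F=81 A=80 E=71 D=68 H=67 G=59 I=52 C=44 B=29
Assign: F→slot 2, A→slot 7, E→slot 5, D→slot 4, H→slot 3, G→slot 1, I→slot 6, C skipped, B skipped.
Slots: [1:G] [2:F] [3:H] [4:D] [5:E] [6:I] [7:A]
Profit = 59 + 81 + 67 + 68 + 71 + 52 + 80 = 478

478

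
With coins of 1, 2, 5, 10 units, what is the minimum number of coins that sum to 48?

7

48 = 4×10 + 1×5 + 1×2 + 1×1
Total coins = 4 + 1 + 1 + 1 = 7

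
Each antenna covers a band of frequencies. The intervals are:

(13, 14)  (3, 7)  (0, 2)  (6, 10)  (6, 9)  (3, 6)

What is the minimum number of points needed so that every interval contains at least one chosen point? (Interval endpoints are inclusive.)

Sorted: [0,2] [3,6] [3,7] [6,9] [6,10] [13,14]
{[0,2]} hit by 2; {[3,6],[3,7],[6,9],[6,10]} hit by 6; {[13,14]} hit by 14.
Points: 2, 6, 14 (3 total).

3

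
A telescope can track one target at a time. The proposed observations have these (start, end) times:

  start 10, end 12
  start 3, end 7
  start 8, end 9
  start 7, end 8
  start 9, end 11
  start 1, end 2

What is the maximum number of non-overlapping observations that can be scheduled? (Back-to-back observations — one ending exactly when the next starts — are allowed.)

Greedy by earliest finish: after sorting by end time, pick each interval compatible with the last pick.
Sorted by end: (1,2)  (3,7)  (7,8)  (8,9)  (9,11)  (10,12)
take (1,2); take (3,7); take (7,8); take (8,9); take (9,11); skip (10,12).
Selected 5 observations.

5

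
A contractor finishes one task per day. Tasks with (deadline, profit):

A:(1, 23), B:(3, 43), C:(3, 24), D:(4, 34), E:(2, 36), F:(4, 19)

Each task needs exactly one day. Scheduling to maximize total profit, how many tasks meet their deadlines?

Profit order: B=43 E=36 D=34 C=24 A=23 F=19
Assign: B→slot 3, E→slot 2, D→slot 4, C→slot 1, A skipped, F skipped.
Slots: [1:C] [2:E] [3:B] [4:D]
4 of 6 scheduled.

4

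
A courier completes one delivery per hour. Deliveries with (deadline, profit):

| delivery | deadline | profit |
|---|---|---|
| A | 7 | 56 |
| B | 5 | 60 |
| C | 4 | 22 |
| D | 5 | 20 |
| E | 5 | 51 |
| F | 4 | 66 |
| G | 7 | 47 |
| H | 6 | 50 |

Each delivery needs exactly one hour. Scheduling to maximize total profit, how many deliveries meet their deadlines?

Take jobs in profit order; each goes to the latest open slot no later than its deadline.
By profit: F(d4,66), B(d5,60), A(d7,56), E(d5,51), H(d6,50), G(d7,47), C(d4,22), D(d5,20)
F→slot 4; B→slot 5; A→slot 7; E→slot 3; H→slot 6; G→slot 2; C→slot 1; D skipped.
7 of 8 scheduled.

7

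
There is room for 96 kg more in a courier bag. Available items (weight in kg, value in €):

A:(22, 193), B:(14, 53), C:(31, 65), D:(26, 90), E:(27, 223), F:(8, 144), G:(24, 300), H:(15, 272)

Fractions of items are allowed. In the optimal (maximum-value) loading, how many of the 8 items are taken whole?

5

Sort by value per unit weight and fill in that order.
Order: H (272/15=18.13) > F (144/8=18.00) > G (300/24=12.50) > A (193/22=8.77) > E (223/27=8.26) > B (53/14=3.79) > D (90/26=3.46) > C (65/31=2.10)
Fill: take H (15 @ 272) → take F (8 @ 144) → take G (24 @ 300) → take A (22 @ 193) → take E (27 @ 223); 96/96 used.
5 item(s) taken whole.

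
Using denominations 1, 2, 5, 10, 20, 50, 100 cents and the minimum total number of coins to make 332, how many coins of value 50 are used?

332 = 3×100 + 1×20 + 1×10 + 1×2
Count of 50: 0

0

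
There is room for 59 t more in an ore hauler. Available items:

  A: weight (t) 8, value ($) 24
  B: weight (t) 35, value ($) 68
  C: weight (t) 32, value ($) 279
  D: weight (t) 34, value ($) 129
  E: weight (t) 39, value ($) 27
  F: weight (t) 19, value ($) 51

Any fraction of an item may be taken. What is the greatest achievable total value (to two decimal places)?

Greedy by value/weight ratio, highest first.
Order: C (279/32=8.72) > D (129/34=3.79) > A (24/8=3.00) > F (51/19=2.68) > B (68/35=1.94) > E (27/39=0.69)
Fill: take C (32 @ 279) → take 27/34 of D → 102.44; 59/59 used.
Total value = 381.44

381.44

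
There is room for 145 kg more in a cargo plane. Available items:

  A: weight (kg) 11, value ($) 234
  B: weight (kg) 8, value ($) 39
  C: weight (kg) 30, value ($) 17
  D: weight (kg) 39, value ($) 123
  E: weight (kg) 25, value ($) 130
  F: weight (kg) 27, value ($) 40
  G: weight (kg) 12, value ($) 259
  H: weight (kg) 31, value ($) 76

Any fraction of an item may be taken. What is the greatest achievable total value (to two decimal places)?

889.15

Sort by value per unit weight and fill in that order.
Order: G (259/12=21.58) > A (234/11=21.27) > E (130/25=5.20) > B (39/8=4.88) > D (123/39=3.15) > H (76/31=2.45) > F (40/27=1.48) > C (17/30=0.57)
Fill: take G (12 @ 259) → take A (11 @ 234) → take E (25 @ 130) → take B (8 @ 39) → take D (39 @ 123) → take H (31 @ 76) → take 19/27 of F → 28.15; 145/145 used.
Total value = 889.15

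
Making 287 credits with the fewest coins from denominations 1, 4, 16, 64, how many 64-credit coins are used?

4

287 = 4×64 + 1×16 + 3×4 + 3×1
Count of 64: 4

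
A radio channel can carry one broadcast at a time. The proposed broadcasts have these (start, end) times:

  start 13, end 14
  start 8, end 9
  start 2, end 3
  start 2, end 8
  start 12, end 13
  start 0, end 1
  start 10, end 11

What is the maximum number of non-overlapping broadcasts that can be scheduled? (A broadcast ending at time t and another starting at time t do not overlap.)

By end time: (0,1), (2,3), (2,8), (8,9), (10,11), (12,13), (13,14).
Pick (0,1); next start ≥ 1 → (2,3); next start ≥ 3 → (8,9); next start ≥ 9 → (10,11); next start ≥ 11 → (12,13); next start ≥ 13 → (13,14).
Selected 6 broadcasts.

6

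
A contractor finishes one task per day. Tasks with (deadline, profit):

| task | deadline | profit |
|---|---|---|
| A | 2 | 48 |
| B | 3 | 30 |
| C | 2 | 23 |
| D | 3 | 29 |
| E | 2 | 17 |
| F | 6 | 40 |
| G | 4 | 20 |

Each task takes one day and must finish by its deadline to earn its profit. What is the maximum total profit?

Sort by profit descending; place each in the latest free slot ≤ its deadline.
Profit order: A=48 F=40 B=30 D=29 C=23 G=20 E=17
Assign: A→slot 2, F→slot 6, B→slot 3, D→slot 1, C skipped, G→slot 4, E skipped.
Slots: [1:D] [2:A] [3:B] [4:G] [6:F]
Profit = 29 + 48 + 30 + 20 + 40 = 167

167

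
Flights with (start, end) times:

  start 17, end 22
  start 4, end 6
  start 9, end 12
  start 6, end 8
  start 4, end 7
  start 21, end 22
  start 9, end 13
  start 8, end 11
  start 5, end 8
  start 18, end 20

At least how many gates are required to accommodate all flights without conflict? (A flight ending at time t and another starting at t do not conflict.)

3

Count concurrent intervals with a sweep; the peak is the room count.
Events (time:±→running): 4:+→1 4:+→2 5:+→3 … peak 3.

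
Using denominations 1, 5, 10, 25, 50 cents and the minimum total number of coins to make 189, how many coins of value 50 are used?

Use the largest denomination that fits, subtract, and repeat.
189 = 3×50 + 1×25 + 1×10 + 4×1
Count of 50: 3

3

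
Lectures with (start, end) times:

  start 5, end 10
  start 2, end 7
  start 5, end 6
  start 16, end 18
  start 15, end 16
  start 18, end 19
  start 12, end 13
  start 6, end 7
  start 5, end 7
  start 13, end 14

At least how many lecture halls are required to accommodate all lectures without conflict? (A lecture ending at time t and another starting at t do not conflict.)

4

starts: [2, 5, 5, 5, 6, 12, 13, 15, 16, 18]
ends:   [6, 7, 7, 7, 10, 13, 14, 16, 18, 19]
s2→1 s5→2 s5→3 s5→4  — peak 4.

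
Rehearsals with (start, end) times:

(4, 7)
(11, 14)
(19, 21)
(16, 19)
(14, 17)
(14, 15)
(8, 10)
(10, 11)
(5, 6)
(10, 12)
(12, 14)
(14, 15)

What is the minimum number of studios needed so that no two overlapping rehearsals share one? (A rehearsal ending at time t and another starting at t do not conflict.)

3

The answer is the maximum number of intervals overlapping at any instant.
Events (time:±→running): 4:+→1 5:+→2 6:-→1 7:-→0 8:+→1 10:-→0 10:+→1 10:+→2 11:-→1 11:+→2 12:-→1 12:+→2 14:-→1 14:-→0 14:+→1 14:+→2 14:+→3 … peak 3.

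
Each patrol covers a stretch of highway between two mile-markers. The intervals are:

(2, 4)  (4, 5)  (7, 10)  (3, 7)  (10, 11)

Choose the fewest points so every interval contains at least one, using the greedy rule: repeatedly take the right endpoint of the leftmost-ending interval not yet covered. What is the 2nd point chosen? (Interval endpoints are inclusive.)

10

Sort by right endpoint; whenever an interval is uncovered, place a point at its right end.
Sorted: [2,4] [4,5] [3,7] [7,10] [10,11]
{[2,4],[4,5],[3,7]} hit by 4; {[7,10],[10,11]} hit by 10.
Points: 4, 10 (2 total).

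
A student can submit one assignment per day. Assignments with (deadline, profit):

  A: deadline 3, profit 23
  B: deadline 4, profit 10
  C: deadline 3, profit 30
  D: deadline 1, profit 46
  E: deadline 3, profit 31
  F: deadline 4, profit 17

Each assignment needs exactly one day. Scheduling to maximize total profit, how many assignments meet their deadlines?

Take jobs in profit order; each goes to the latest open slot no later than its deadline.
By profit: D(d1,46), E(d3,31), C(d3,30), A(d3,23), F(d4,17), B(d4,10)
D→slot 1; E→slot 3; C→slot 2; A skipped; F→slot 4; B skipped.
4 of 6 scheduled.

4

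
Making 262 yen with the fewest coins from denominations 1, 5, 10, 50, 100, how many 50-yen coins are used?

262 − 2×100→62 − 1×50→12 − 1×10→2 − 2×1→0
Count of 50: 1

1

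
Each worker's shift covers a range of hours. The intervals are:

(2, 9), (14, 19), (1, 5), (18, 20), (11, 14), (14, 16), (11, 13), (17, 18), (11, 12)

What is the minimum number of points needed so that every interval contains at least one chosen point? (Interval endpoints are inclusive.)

4

Sort by right endpoint; whenever an interval is uncovered, place a point at its right end.
By right end: [1,5]  [2,9]  [11,12]  [11,13]  [11,14]  [14,16]  [17,18]  [14,19]  [18,20]
[1,5] uncovered → point at 5; [11,12] uncovered → point at 12; [14,16] uncovered → point at 16; [17,18] uncovered → point at 18.
Points: 5, 12, 16, 18 (4 total).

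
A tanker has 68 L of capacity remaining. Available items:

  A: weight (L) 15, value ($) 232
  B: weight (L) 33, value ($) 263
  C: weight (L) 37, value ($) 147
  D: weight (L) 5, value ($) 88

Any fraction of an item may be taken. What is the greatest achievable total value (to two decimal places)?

Order: D (88/5=17.60) > A (232/15=15.47) > B (263/33=7.97) > C (147/37=3.97)
Fill: take D (5 @ 88) → take A (15 @ 232) → take B (33 @ 263) → take 15/37 of C → 59.59; 68/68 used.
Total value = 642.59

642.59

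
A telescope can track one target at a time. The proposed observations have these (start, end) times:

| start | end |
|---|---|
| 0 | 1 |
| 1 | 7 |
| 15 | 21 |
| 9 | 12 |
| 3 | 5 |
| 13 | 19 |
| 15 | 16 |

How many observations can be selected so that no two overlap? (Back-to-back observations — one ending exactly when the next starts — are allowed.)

4

Sort by end time and greedily take each interval whose start is ≥ the last chosen end.
Sorted by end: (0,1)  (3,5)  (1,7)  (9,12)  (15,16)  (13,19)  (15,21)
take (0,1); take (3,5); skip (1,7); take (9,12); take (15,16); skip (15,21).
Selected 4 observations.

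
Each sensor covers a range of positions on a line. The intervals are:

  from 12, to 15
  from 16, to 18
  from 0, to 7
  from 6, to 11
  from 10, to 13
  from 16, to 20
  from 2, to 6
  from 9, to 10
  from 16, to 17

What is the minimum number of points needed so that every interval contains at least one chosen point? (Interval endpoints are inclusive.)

Sorted: [2,6] [0,7] [9,10] [6,11] [10,13] [12,15] [16,17] [16,18] [16,20]
{[2,6],[0,7]} hit by 6; {[9,10],[6,11],[10,13]} hit by 10; {[12,15]} hit by 15; {[16,17],[16,18],[16,20]} hit by 17.
Points: 6, 10, 15, 17 (4 total).

4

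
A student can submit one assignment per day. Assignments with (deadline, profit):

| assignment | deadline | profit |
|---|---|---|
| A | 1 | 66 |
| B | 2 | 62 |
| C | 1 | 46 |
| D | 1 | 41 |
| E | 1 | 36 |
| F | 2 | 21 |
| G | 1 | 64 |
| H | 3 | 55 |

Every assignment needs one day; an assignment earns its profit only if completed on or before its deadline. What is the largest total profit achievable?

By profit: A(d1,66), G(d1,64), B(d2,62), H(d3,55), C(d1,46), D(d1,41), E(d1,36), F(d2,21)
A→slot 1; G skipped; B→slot 2; H→slot 3; C skipped; D skipped; E skipped; F skipped.
Profit = 66 + 62 + 55 = 183

183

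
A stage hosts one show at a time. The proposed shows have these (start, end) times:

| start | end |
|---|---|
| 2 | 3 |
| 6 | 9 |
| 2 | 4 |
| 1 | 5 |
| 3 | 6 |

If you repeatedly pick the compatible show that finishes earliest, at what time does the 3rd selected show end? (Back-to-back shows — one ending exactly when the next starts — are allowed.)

Sorted by end: (2,3)  (2,4)  (1,5)  (3,6)  (6,9)
take (2,3); skip (1,5); take (3,6); take (6,9).
Selected: (2,3) (3,6) (6,9)

9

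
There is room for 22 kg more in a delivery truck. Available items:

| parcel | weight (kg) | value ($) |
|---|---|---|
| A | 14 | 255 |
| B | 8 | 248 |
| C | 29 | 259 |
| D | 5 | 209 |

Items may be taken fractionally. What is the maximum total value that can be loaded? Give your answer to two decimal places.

Sort by value per unit weight and fill in that order.
Order: D (209/5=41.80) > B (248/8=31.00) > A (255/14=18.21) > C (259/29=8.93)
Fill: take D (5 @ 209) → take B (8 @ 248) → take 9/14 of A → 163.93; 22/22 used.
Total value = 620.93

620.93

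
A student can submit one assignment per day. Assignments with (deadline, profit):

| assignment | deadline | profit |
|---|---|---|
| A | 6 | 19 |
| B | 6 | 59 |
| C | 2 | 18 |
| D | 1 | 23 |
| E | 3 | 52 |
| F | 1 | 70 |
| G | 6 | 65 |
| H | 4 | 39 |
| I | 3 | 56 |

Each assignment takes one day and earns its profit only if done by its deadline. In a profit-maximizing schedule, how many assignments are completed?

Sort by profit descending; place each in the latest free slot ≤ its deadline.
By profit: F(d1,70), G(d6,65), B(d6,59), I(d3,56), E(d3,52), H(d4,39), D(d1,23), A(d6,19), C(d2,18)
F→slot 1; G→slot 6; B→slot 5; I→slot 3; E→slot 2; H→slot 4; D skipped; A skipped; C skipped.
6 of 9 scheduled.

6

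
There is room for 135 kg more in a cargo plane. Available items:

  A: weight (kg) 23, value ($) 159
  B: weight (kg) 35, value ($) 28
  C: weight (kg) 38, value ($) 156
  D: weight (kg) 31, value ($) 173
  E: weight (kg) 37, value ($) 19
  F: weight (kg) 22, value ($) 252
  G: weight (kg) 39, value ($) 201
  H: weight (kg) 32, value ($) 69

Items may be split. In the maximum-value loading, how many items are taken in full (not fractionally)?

Sort by value per unit weight and fill in that order.
Order: F (252/22=11.45) > A (159/23=6.91) > D (173/31=5.58) > G (201/39=5.15) > C (156/38=4.11) > H (69/32=2.16) > B (28/35=0.80) > E (19/37=0.51)
Fill: take F (22 @ 252) → take A (23 @ 159) → take D (31 @ 173) → take G (39 @ 201) → take 20/38 of C → 82.11; 135/135 used.
4 item(s) taken whole; one partial (take 20/38 of C).

4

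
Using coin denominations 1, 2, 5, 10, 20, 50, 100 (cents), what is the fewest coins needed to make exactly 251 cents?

4

Use the largest denomination that fits, subtract, and repeat.
251 = 2×100 + 1×50 + 1×1
Total coins = 2 + 1 + 1 = 4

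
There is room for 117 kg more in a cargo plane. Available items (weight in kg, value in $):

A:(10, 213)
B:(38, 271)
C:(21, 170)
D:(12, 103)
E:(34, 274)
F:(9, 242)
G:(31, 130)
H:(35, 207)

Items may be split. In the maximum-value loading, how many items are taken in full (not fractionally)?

5

Ratios (sorted): F 26.89, A 21.30, D 8.58, C 8.10, E 8.06, B 7.13, H 5.91, G 4.19
take F (9 @ 242); take A (10 @ 213); take D (12 @ 103); take C (21 @ 170); take E (34 @ 274); take 31/38 of B → 221.08. Capacity used 117/117.
5 item(s) taken whole; one partial (take 31/38 of B).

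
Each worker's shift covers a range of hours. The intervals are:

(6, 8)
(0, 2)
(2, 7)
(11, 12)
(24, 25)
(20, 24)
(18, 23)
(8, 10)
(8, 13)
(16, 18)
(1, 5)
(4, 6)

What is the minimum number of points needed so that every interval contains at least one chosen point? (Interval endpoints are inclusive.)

6

By right end: [0,2]  [1,5]  [4,6]  [2,7]  [6,8]  [8,10]  [11,12]  [8,13]  [16,18]  [18,23]  [20,24]  [24,25]
[0,2] uncovered → point at 2; [4,6] uncovered → point at 6; [8,10] uncovered → point at 10; [11,12] uncovered → point at 12; [16,18] uncovered → point at 18; [20,24] uncovered → point at 24.
Points: 2, 6, 10, 12, 18, 24 (6 total).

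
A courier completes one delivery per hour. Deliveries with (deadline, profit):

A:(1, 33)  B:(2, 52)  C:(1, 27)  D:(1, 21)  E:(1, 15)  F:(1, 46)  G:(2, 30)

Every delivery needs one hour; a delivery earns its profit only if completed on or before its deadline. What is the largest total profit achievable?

98

Sort by profit descending; place each in the latest free slot ≤ its deadline.
By profit: B(d2,52), F(d1,46), A(d1,33), G(d2,30), C(d1,27), D(d1,21), E(d1,15)
B→slot 2; F→slot 1; A skipped; G skipped; C skipped; D skipped; E skipped.
Profit = 46 + 52 = 98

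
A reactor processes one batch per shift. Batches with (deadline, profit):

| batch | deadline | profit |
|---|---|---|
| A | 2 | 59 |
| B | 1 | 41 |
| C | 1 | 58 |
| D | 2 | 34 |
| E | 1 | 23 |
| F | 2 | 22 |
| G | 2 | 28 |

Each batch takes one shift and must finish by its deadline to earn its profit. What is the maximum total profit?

Sort by profit descending; place each in the latest free slot ≤ its deadline.
By profit: A(d2,59), C(d1,58), B(d1,41), D(d2,34), G(d2,28), E(d1,23), F(d2,22)
A→slot 2; C→slot 1; B skipped; D skipped; G skipped; E skipped; F skipped.
Profit = 58 + 59 = 117

117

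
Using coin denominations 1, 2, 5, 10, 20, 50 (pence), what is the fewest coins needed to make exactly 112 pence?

Use the largest denomination that fits, subtract, and repeat.
112 = 2×50 + 1×10 + 1×2
Total coins = 2 + 1 + 1 = 4

4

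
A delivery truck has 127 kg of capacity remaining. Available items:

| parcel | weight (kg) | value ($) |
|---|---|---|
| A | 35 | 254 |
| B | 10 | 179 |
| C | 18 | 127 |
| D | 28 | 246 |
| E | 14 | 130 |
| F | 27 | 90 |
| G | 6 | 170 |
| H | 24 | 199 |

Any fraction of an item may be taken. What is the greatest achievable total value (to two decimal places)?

Greedy by value/weight ratio, highest first.
Order: G (170/6=28.33) > B (179/10=17.90) > E (130/14=9.29) > D (246/28=8.79) > H (199/24=8.29) > A (254/35=7.26) > C (127/18=7.06) > F (90/27=3.33)
Fill: take G (6 @ 170) → take B (10 @ 179) → take E (14 @ 130) → take D (28 @ 246) → take H (24 @ 199) → take A (35 @ 254) → take 10/18 of C → 70.56; 127/127 used.
Total value = 1248.56

1248.56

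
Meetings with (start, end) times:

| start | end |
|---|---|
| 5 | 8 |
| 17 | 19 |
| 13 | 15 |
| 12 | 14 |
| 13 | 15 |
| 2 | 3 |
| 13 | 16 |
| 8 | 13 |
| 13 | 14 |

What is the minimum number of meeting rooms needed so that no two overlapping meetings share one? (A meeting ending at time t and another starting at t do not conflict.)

5

Events (time:±→running): 2:+→1 3:-→0 5:+→1 8:-→0 8:+→1 12:+→2 13:-→1 13:+→2 13:+→3 13:+→4 13:+→5 … peak 5.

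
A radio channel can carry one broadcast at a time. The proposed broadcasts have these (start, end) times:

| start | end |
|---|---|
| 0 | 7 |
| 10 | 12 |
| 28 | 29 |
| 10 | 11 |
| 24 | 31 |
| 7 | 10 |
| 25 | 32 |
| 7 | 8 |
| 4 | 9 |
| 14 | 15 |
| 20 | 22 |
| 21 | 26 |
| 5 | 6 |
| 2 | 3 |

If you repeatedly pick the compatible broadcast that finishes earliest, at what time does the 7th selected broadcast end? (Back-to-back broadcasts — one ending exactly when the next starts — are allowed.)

Order by finish time; keep every interval that doesn't clash with the previous kept one.
By end time: (2,3), (5,6), (0,7), (7,8), (4,9), (7,10), (10,11), (10,12), (14,15), (20,22), (21,26), (28,29), (24,31), (25,32).
Pick (2,3); next start ≥ 3 → (5,6); next start ≥ 6 → (7,8); next start ≥ 8 → (10,11); next start ≥ 11 → (14,15); next start ≥ 15 → (20,22); next start ≥ 22 → (28,29).
Selected: (2,3) (5,6) (7,8) (10,11) (14,15) (20,22) (28,29)

29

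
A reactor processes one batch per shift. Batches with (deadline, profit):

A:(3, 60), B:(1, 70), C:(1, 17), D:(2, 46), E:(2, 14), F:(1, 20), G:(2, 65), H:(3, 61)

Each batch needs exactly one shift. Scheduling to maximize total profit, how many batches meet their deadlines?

Take jobs in profit order; each goes to the latest open slot no later than its deadline.
Profit order: B=70 G=65 H=61 A=60 D=46 F=20 C=17 E=14
Assign: B→slot 1, G→slot 2, H→slot 3, A skipped, D skipped, F skipped, C skipped, E skipped.
Slots: [1:B] [2:G] [3:H]
3 of 8 scheduled.

3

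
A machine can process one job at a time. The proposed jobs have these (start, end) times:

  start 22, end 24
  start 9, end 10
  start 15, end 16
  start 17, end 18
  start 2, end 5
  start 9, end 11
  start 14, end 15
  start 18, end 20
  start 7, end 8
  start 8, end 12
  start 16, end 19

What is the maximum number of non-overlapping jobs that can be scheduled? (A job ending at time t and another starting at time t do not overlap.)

8

Greedy by earliest finish: after sorting by end time, pick each interval compatible with the last pick.
Sorted by end: (2,5)  (7,8)  (9,10)  (9,11)  (8,12)  (14,15)  (15,16)  (17,18)  (16,19)  (18,20)  (22,24)
take (2,5); take (7,8); take (9,10); skip (8,12); take (14,15); take (15,16); take (17,18); take (18,20); take (22,24).
Selected 8 jobs.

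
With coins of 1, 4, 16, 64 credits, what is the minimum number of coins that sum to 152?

5

Use the largest denomination that fits, subtract, and repeat.
152 − 2×64→24 − 1×16→8 − 2×4→0
Total coins = 2 + 1 + 2 = 5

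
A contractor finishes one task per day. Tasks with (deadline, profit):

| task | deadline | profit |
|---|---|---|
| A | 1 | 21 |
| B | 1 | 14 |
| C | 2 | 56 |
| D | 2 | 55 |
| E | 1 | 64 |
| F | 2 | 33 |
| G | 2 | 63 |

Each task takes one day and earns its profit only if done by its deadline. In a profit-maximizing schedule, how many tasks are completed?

Take jobs in profit order; each goes to the latest open slot no later than its deadline.
By profit: E(d1,64), G(d2,63), C(d2,56), D(d2,55), F(d2,33), A(d1,21), B(d1,14)
E→slot 1; G→slot 2; C skipped; D skipped; F skipped; A skipped; B skipped.
2 of 7 scheduled.

2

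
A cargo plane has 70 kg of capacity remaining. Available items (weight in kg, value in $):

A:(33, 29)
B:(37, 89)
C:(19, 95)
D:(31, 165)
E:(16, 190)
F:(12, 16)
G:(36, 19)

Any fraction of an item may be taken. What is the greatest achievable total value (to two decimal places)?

459.62

Sort by value per unit weight and fill in that order.
Ratios (sorted): E 11.88, D 5.32, C 5.00, B 2.41, F 1.33, A 0.88, G 0.53
take E (16 @ 190); take D (31 @ 165); take C (19 @ 95); take 4/37 of B → 9.62. Capacity used 70/70.
Total value = 459.62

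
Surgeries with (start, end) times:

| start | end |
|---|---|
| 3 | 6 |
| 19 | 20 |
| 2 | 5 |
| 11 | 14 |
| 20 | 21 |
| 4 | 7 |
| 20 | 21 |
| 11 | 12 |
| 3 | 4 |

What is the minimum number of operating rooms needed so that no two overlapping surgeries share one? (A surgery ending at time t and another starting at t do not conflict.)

3

Count concurrent intervals with a sweep; the peak is the room count.
Events (time:±→running): 2:+→1 3:+→2 3:+→3 … peak 3.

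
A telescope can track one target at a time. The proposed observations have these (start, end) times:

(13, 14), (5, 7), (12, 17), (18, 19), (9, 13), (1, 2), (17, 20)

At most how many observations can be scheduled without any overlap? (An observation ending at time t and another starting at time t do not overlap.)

5

Sorted by end: (1,2)  (5,7)  (9,13)  (13,14)  (12,17)  (18,19)  (17,20)
take (1,2); take (5,7); take (9,13); take (13,14); take (18,19); skip (17,20).
Selected 5 observations.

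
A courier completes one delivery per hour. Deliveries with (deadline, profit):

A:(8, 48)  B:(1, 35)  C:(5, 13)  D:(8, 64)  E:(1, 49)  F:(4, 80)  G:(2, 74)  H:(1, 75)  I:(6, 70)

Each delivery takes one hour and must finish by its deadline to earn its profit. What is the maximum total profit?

424

Take jobs in profit order; each goes to the latest open slot no later than its deadline.
By profit: F(d4,80), H(d1,75), G(d2,74), I(d6,70), D(d8,64), E(d1,49), A(d8,48), B(d1,35), C(d5,13)
F→slot 4; H→slot 1; G→slot 2; I→slot 6; D→slot 8; E skipped; A→slot 7; B skipped; C→slot 5.
Profit = 75 + 74 + 80 + 13 + 70 + 48 + 64 = 424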